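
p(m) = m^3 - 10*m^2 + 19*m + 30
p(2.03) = 35.73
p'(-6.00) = 247.00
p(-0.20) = 25.79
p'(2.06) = -9.47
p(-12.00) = -3366.00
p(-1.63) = -31.87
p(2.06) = 35.45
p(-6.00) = -660.00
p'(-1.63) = 59.57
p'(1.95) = -8.59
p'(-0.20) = 23.12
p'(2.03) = -9.24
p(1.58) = 39.00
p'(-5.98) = 245.88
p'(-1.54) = 56.91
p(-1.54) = -26.63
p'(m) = 3*m^2 - 20*m + 19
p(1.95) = 36.44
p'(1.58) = -5.11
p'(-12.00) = 691.00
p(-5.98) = -655.07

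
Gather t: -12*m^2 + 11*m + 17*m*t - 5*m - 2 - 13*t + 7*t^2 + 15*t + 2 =-12*m^2 + 6*m + 7*t^2 + t*(17*m + 2)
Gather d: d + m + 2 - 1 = d + m + 1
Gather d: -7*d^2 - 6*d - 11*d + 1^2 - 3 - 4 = -7*d^2 - 17*d - 6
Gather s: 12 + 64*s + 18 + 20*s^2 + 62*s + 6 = 20*s^2 + 126*s + 36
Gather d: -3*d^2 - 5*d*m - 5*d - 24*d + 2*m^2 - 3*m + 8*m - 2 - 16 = -3*d^2 + d*(-5*m - 29) + 2*m^2 + 5*m - 18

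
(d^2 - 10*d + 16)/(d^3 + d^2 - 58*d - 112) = (d - 2)/(d^2 + 9*d + 14)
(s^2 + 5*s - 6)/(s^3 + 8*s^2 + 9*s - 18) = 1/(s + 3)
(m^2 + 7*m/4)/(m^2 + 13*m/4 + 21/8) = 2*m/(2*m + 3)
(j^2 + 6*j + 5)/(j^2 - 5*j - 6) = (j + 5)/(j - 6)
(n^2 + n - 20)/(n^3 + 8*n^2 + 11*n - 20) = (n - 4)/(n^2 + 3*n - 4)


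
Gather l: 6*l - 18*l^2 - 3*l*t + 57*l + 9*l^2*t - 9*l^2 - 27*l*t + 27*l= l^2*(9*t - 27) + l*(90 - 30*t)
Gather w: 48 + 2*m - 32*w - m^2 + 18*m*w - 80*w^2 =-m^2 + 2*m - 80*w^2 + w*(18*m - 32) + 48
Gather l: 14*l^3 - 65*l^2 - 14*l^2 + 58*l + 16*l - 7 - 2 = 14*l^3 - 79*l^2 + 74*l - 9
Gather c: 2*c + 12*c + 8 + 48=14*c + 56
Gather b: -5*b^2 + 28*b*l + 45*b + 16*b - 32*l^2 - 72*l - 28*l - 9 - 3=-5*b^2 + b*(28*l + 61) - 32*l^2 - 100*l - 12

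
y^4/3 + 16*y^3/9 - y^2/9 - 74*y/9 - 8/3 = (y/3 + 1)*(y - 2)*(y + 1/3)*(y + 4)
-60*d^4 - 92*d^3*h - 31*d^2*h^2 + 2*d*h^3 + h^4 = (-6*d + h)*(d + h)*(2*d + h)*(5*d + h)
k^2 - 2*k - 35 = (k - 7)*(k + 5)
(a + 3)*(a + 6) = a^2 + 9*a + 18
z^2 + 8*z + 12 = (z + 2)*(z + 6)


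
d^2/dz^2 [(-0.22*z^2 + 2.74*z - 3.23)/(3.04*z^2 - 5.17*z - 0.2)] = (43.728576*z^3 - 179.904768*z^2 + 314.587104*z - 182.280294)/(28.094464*z^6 - 143.337216*z^5 + 238.222608*z^4 - 119.328253*z^3 - 15.67254*z^2 - 0.6204*z - 0.008)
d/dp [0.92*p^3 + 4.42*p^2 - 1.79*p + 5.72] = 2.76*p^2 + 8.84*p - 1.79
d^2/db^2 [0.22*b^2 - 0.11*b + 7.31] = 0.440000000000000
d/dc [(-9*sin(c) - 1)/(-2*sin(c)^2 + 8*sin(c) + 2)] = (-2*sin(c) + 9*cos(c)^2 - 14)*cos(c)/(2*(4*sin(c) + cos(c)^2)^2)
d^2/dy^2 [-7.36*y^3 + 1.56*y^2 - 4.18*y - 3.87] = 3.12 - 44.16*y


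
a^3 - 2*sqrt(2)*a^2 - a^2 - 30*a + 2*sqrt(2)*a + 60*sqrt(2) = (a - 6)*(a + 5)*(a - 2*sqrt(2))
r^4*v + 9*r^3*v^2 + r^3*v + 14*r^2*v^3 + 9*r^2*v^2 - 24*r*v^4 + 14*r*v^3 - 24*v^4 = (r - v)*(r + 4*v)*(r + 6*v)*(r*v + v)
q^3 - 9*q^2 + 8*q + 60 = (q - 6)*(q - 5)*(q + 2)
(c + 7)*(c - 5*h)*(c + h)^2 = c^4 - 3*c^3*h + 7*c^3 - 9*c^2*h^2 - 21*c^2*h - 5*c*h^3 - 63*c*h^2 - 35*h^3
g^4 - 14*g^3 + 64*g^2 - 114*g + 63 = (g - 7)*(g - 3)^2*(g - 1)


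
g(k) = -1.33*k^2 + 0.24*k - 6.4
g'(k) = 0.24 - 2.66*k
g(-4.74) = -37.42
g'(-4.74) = 12.85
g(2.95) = -17.27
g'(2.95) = -7.61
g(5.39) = -43.75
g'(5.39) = -14.10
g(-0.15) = -6.47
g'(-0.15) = 0.64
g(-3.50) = -23.53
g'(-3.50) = 9.55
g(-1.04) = -8.09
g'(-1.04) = 3.01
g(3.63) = -23.05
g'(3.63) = -9.42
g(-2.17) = -13.18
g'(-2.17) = 6.01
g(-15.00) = -309.25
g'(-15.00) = 40.14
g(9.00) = -111.97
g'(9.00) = -23.70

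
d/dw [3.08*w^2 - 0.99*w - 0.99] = 6.16*w - 0.99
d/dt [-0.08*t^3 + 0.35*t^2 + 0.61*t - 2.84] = -0.24*t^2 + 0.7*t + 0.61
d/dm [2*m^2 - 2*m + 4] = 4*m - 2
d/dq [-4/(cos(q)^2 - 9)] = -8*sin(q)*cos(q)/(cos(q)^2 - 9)^2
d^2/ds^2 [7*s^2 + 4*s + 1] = 14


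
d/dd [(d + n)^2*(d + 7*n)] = 3*(d + n)*(d + 5*n)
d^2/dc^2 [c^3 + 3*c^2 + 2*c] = 6*c + 6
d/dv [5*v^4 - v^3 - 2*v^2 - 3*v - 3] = 20*v^3 - 3*v^2 - 4*v - 3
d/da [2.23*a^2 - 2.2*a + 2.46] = 4.46*a - 2.2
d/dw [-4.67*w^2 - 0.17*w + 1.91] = -9.34*w - 0.17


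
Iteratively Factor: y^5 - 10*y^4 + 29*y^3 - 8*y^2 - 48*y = (y + 1)*(y^4 - 11*y^3 + 40*y^2 - 48*y) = y*(y + 1)*(y^3 - 11*y^2 + 40*y - 48) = y*(y - 4)*(y + 1)*(y^2 - 7*y + 12) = y*(y - 4)^2*(y + 1)*(y - 3)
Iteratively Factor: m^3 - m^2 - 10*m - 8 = (m + 2)*(m^2 - 3*m - 4) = (m - 4)*(m + 2)*(m + 1)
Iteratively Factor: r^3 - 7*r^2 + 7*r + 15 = (r - 3)*(r^2 - 4*r - 5) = (r - 3)*(r + 1)*(r - 5)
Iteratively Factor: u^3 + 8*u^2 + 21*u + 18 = (u + 3)*(u^2 + 5*u + 6) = (u + 3)^2*(u + 2)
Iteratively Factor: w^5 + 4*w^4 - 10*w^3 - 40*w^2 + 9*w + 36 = (w + 4)*(w^4 - 10*w^2 + 9) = (w + 1)*(w + 4)*(w^3 - w^2 - 9*w + 9) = (w - 3)*(w + 1)*(w + 4)*(w^2 + 2*w - 3) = (w - 3)*(w + 1)*(w + 3)*(w + 4)*(w - 1)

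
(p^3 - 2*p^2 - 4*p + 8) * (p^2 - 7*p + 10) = p^5 - 9*p^4 + 20*p^3 + 16*p^2 - 96*p + 80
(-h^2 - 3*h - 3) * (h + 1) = -h^3 - 4*h^2 - 6*h - 3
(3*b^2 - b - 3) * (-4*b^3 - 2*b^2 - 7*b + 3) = -12*b^5 - 2*b^4 - 7*b^3 + 22*b^2 + 18*b - 9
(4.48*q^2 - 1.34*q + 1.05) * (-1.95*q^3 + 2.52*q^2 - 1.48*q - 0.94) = -8.736*q^5 + 13.9026*q^4 - 12.0547*q^3 + 0.418000000000001*q^2 - 0.2944*q - 0.987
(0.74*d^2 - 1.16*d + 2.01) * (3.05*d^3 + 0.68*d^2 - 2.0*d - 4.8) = 2.257*d^5 - 3.0348*d^4 + 3.8617*d^3 + 0.1348*d^2 + 1.548*d - 9.648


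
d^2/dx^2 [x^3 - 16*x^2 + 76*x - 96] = 6*x - 32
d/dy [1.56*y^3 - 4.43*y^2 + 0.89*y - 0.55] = 4.68*y^2 - 8.86*y + 0.89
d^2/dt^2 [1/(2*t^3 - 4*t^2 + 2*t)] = (6*t^2 - 4*t + 1)/(t^3*(t^4 - 4*t^3 + 6*t^2 - 4*t + 1))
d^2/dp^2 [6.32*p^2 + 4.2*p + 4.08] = 12.6400000000000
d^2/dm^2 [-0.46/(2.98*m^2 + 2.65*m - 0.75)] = (8.169968*m^2 + 7.26524*m - 0.46*(5.96*m + 2.65)*(11.92*m + 5.3) - 2.0562)/(2.98*m^2 + 2.65*m - 0.75)^3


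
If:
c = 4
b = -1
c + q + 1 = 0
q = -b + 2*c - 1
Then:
No Solution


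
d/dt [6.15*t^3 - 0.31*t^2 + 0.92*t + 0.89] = 18.45*t^2 - 0.62*t + 0.92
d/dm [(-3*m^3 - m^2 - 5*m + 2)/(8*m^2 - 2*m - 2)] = (-12*m^4 + 6*m^3 + 30*m^2 - 14*m + 7)/(2*(16*m^4 - 8*m^3 - 7*m^2 + 2*m + 1))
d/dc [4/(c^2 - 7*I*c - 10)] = 4*(-2*c + 7*I)/(-c^2 + 7*I*c + 10)^2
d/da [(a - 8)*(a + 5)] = 2*a - 3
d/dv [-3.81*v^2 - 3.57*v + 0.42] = -7.62*v - 3.57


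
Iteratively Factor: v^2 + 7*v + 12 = (v + 4)*(v + 3)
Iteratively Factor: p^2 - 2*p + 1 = (p - 1)*(p - 1)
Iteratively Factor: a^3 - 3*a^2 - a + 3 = (a - 1)*(a^2 - 2*a - 3) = (a - 3)*(a - 1)*(a + 1)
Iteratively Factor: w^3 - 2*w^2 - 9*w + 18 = (w + 3)*(w^2 - 5*w + 6) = (w - 2)*(w + 3)*(w - 3)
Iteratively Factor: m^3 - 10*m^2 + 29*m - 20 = (m - 4)*(m^2 - 6*m + 5) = (m - 4)*(m - 1)*(m - 5)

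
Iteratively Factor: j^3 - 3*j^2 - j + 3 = (j + 1)*(j^2 - 4*j + 3) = (j - 1)*(j + 1)*(j - 3)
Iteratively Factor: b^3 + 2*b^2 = (b)*(b^2 + 2*b) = b*(b + 2)*(b)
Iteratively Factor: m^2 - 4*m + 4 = (m - 2)*(m - 2)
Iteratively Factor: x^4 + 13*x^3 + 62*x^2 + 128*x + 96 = (x + 4)*(x^3 + 9*x^2 + 26*x + 24) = (x + 2)*(x + 4)*(x^2 + 7*x + 12) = (x + 2)*(x + 4)^2*(x + 3)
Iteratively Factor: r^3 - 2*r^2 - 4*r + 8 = (r + 2)*(r^2 - 4*r + 4) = (r - 2)*(r + 2)*(r - 2)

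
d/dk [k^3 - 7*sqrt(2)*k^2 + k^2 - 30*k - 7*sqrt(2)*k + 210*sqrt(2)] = 3*k^2 - 14*sqrt(2)*k + 2*k - 30 - 7*sqrt(2)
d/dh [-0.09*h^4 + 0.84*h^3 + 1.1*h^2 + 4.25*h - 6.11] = -0.36*h^3 + 2.52*h^2 + 2.2*h + 4.25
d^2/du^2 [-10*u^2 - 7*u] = -20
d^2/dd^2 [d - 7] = 0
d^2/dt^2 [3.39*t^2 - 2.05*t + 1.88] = 6.78000000000000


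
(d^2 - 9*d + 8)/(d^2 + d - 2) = (d - 8)/(d + 2)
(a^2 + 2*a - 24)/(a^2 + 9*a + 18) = (a - 4)/(a + 3)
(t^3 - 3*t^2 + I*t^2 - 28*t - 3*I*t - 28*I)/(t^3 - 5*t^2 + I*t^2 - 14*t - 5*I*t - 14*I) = (t + 4)/(t + 2)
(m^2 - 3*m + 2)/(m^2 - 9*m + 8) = (m - 2)/(m - 8)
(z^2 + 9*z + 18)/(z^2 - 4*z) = (z^2 + 9*z + 18)/(z*(z - 4))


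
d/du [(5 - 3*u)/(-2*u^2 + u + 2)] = (6*u^2 - 3*u - (3*u - 5)*(4*u - 1) - 6)/(-2*u^2 + u + 2)^2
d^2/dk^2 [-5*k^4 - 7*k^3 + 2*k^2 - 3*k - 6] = -60*k^2 - 42*k + 4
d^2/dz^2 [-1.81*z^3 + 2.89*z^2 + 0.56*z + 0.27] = 5.78 - 10.86*z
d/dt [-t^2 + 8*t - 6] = 8 - 2*t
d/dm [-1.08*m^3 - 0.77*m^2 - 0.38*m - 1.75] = -3.24*m^2 - 1.54*m - 0.38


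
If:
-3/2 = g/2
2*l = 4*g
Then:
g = -3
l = -6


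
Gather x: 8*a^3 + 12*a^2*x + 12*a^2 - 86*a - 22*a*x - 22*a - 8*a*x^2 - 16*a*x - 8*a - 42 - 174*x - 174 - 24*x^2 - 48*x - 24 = 8*a^3 + 12*a^2 - 116*a + x^2*(-8*a - 24) + x*(12*a^2 - 38*a - 222) - 240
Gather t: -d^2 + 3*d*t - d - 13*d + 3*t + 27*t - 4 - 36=-d^2 - 14*d + t*(3*d + 30) - 40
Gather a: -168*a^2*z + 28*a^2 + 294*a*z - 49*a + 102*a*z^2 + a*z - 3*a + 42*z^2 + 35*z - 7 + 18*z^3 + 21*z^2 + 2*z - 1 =a^2*(28 - 168*z) + a*(102*z^2 + 295*z - 52) + 18*z^3 + 63*z^2 + 37*z - 8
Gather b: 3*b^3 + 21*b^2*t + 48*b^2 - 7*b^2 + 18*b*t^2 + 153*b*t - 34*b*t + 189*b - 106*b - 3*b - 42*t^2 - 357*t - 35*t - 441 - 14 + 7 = 3*b^3 + b^2*(21*t + 41) + b*(18*t^2 + 119*t + 80) - 42*t^2 - 392*t - 448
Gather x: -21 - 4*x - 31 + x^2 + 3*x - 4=x^2 - x - 56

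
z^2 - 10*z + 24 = (z - 6)*(z - 4)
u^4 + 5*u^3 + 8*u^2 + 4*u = u*(u + 1)*(u + 2)^2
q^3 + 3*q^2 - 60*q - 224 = (q - 8)*(q + 4)*(q + 7)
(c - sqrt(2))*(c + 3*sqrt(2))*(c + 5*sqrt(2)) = c^3 + 7*sqrt(2)*c^2 + 14*c - 30*sqrt(2)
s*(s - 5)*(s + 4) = s^3 - s^2 - 20*s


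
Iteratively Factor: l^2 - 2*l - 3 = (l - 3)*(l + 1)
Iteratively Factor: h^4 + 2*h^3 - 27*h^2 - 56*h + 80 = (h + 4)*(h^3 - 2*h^2 - 19*h + 20) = (h + 4)^2*(h^2 - 6*h + 5) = (h - 5)*(h + 4)^2*(h - 1)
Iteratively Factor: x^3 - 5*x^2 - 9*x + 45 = (x + 3)*(x^2 - 8*x + 15) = (x - 3)*(x + 3)*(x - 5)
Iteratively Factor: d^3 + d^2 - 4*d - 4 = (d + 1)*(d^2 - 4) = (d - 2)*(d + 1)*(d + 2)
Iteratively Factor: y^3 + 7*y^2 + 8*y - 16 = (y + 4)*(y^2 + 3*y - 4) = (y + 4)^2*(y - 1)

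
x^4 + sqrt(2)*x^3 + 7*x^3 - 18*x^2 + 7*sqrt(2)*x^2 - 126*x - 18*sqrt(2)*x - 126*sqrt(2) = (x + 7)*(x - 3*sqrt(2))*(x + sqrt(2))*(x + 3*sqrt(2))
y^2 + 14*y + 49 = (y + 7)^2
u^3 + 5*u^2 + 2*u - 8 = (u - 1)*(u + 2)*(u + 4)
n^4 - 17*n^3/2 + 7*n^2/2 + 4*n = n*(n - 8)*(n - 1)*(n + 1/2)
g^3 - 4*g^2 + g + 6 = (g - 3)*(g - 2)*(g + 1)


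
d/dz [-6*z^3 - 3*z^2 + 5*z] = -18*z^2 - 6*z + 5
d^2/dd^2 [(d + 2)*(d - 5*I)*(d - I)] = 6*d + 4 - 12*I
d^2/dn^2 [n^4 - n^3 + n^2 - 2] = 12*n^2 - 6*n + 2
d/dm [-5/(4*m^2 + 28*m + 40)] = 5*(2*m + 7)/(4*(m^2 + 7*m + 10)^2)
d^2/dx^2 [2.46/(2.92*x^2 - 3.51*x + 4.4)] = (-41.949888*x^2 + 50.426064*x + 2.46*(5.84*x - 3.51)*(11.68*x - 7.02) - 63.21216)/(2.92*x^2 - 3.51*x + 4.4)^3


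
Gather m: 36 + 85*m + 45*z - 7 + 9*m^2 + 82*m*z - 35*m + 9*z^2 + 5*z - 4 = 9*m^2 + m*(82*z + 50) + 9*z^2 + 50*z + 25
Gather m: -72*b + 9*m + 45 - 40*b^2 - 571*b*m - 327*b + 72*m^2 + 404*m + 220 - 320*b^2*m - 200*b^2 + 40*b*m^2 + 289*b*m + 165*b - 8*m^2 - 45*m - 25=-240*b^2 - 234*b + m^2*(40*b + 64) + m*(-320*b^2 - 282*b + 368) + 240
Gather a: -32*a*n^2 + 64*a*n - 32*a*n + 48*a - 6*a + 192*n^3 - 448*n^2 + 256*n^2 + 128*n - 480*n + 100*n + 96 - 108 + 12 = a*(-32*n^2 + 32*n + 42) + 192*n^3 - 192*n^2 - 252*n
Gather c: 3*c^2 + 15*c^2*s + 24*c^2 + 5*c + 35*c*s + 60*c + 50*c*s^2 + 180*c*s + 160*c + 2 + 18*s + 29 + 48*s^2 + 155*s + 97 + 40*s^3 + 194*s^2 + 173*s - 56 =c^2*(15*s + 27) + c*(50*s^2 + 215*s + 225) + 40*s^3 + 242*s^2 + 346*s + 72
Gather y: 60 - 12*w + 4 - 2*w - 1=63 - 14*w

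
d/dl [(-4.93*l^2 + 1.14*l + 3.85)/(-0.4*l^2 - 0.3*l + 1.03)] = (1.935*l^2 - 7.0758*l + 2.3292)/(0.16*l^4 + 0.24*l^3 - 0.734*l^2 - 0.618*l + 1.0609)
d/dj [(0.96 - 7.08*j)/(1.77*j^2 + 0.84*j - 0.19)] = (12.5316*j^2 - 3.3984*j + 0.5388)/(3.1329*j^4 + 2.9736*j^3 + 0.0329999999999999*j^2 - 0.3192*j + 0.0361)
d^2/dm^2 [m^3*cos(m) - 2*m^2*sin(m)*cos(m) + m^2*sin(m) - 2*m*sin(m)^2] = -m^3*cos(m) - 7*m^2*sin(m) + 4*m^2*sin(2*m) + 10*m*cos(m) - 12*m*cos(2*m) + 2*sin(m) - 6*sin(2*m)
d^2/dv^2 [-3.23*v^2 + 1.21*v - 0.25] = -6.46000000000000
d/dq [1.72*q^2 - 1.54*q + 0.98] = 3.44*q - 1.54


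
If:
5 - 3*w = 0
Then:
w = 5/3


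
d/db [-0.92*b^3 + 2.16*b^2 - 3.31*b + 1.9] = -2.76*b^2 + 4.32*b - 3.31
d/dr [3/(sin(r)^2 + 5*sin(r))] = -3*(2*sin(r) + 5)*cos(r)/((sin(r) + 5)^2*sin(r)^2)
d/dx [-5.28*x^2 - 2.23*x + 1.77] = -10.56*x - 2.23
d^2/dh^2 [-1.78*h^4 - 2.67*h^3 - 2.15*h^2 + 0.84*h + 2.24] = -21.36*h^2 - 16.02*h - 4.3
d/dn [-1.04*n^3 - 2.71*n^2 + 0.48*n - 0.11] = -3.12*n^2 - 5.42*n + 0.48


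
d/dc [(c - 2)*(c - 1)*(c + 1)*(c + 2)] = 4*c^3 - 10*c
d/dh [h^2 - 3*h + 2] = 2*h - 3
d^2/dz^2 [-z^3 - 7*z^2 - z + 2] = -6*z - 14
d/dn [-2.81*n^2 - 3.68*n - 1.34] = -5.62*n - 3.68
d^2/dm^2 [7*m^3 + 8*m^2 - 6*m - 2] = 42*m + 16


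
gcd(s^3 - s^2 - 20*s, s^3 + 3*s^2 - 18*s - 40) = 1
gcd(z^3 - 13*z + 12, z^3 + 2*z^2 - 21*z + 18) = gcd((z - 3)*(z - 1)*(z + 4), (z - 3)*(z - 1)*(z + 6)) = z^2 - 4*z + 3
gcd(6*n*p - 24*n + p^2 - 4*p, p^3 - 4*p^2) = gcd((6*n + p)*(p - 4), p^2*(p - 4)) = p - 4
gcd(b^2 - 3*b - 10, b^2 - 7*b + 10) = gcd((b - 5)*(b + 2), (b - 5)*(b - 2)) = b - 5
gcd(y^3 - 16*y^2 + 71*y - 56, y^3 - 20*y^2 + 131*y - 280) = y^2 - 15*y + 56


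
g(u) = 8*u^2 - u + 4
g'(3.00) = 47.00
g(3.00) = 73.00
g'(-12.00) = -193.00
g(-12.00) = 1168.00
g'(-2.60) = -42.60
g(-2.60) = 60.68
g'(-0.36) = -6.76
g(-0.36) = 5.40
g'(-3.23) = -52.68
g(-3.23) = 90.69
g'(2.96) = 46.36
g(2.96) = 71.13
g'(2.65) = 41.40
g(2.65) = 57.53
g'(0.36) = 4.76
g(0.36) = 4.68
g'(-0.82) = -14.12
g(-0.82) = 10.20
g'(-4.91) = -79.56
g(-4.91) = 201.77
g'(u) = 16*u - 1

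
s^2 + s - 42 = (s - 6)*(s + 7)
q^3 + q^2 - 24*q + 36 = (q - 3)*(q - 2)*(q + 6)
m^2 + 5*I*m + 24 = (m - 3*I)*(m + 8*I)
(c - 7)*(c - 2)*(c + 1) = c^3 - 8*c^2 + 5*c + 14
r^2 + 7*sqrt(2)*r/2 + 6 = (r + 3*sqrt(2)/2)*(r + 2*sqrt(2))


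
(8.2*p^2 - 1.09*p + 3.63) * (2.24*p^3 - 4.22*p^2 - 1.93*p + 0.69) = 18.368*p^5 - 37.0456*p^4 - 3.095*p^3 - 7.5569*p^2 - 7.758*p + 2.5047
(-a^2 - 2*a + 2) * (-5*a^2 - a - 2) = 5*a^4 + 11*a^3 - 6*a^2 + 2*a - 4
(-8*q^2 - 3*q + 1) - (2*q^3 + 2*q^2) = -2*q^3 - 10*q^2 - 3*q + 1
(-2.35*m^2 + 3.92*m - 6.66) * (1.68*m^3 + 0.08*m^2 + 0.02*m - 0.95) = -3.948*m^5 + 6.3976*m^4 - 10.9222*m^3 + 1.7781*m^2 - 3.8572*m + 6.327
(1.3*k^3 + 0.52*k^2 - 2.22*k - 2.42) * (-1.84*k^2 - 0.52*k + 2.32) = -2.392*k^5 - 1.6328*k^4 + 6.8304*k^3 + 6.8136*k^2 - 3.892*k - 5.6144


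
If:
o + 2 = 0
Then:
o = -2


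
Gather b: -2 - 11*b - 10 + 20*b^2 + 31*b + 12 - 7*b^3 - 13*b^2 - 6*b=-7*b^3 + 7*b^2 + 14*b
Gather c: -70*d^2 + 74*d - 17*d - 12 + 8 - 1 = -70*d^2 + 57*d - 5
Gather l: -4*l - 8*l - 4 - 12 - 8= -12*l - 24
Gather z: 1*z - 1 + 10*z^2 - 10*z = 10*z^2 - 9*z - 1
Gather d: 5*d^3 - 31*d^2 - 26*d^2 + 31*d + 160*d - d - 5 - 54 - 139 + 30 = 5*d^3 - 57*d^2 + 190*d - 168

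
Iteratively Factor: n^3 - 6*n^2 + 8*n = (n - 2)*(n^2 - 4*n) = (n - 4)*(n - 2)*(n)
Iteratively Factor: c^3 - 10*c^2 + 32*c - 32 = (c - 4)*(c^2 - 6*c + 8) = (c - 4)^2*(c - 2)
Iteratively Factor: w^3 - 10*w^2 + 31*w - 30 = (w - 2)*(w^2 - 8*w + 15) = (w - 5)*(w - 2)*(w - 3)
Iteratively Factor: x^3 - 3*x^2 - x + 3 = (x - 1)*(x^2 - 2*x - 3) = (x - 1)*(x + 1)*(x - 3)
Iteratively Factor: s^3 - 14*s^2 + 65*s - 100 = (s - 5)*(s^2 - 9*s + 20) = (s - 5)*(s - 4)*(s - 5)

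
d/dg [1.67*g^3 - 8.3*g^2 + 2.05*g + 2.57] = 5.01*g^2 - 16.6*g + 2.05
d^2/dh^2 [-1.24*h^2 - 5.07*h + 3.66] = -2.48000000000000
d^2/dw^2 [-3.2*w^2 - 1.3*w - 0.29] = -6.40000000000000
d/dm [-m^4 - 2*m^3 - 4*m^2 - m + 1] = -4*m^3 - 6*m^2 - 8*m - 1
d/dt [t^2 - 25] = 2*t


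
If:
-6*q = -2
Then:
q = 1/3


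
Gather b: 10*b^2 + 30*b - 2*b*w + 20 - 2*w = 10*b^2 + b*(30 - 2*w) - 2*w + 20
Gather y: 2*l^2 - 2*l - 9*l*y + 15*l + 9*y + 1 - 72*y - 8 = 2*l^2 + 13*l + y*(-9*l - 63) - 7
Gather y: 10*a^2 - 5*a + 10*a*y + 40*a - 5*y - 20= 10*a^2 + 35*a + y*(10*a - 5) - 20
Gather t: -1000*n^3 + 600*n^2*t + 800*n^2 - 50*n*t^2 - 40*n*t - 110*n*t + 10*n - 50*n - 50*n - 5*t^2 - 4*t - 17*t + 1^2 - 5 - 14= -1000*n^3 + 800*n^2 - 90*n + t^2*(-50*n - 5) + t*(600*n^2 - 150*n - 21) - 18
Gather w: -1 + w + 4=w + 3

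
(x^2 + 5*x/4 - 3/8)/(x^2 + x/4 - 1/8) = (2*x + 3)/(2*x + 1)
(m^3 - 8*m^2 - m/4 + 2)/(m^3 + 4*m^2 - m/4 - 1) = (m - 8)/(m + 4)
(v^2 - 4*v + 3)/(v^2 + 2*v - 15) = (v - 1)/(v + 5)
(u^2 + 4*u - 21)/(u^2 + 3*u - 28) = (u - 3)/(u - 4)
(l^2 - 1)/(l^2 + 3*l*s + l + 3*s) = (l - 1)/(l + 3*s)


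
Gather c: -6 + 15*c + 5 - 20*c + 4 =3 - 5*c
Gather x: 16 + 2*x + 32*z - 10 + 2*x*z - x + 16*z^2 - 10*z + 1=x*(2*z + 1) + 16*z^2 + 22*z + 7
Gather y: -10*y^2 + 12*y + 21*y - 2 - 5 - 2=-10*y^2 + 33*y - 9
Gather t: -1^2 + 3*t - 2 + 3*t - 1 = 6*t - 4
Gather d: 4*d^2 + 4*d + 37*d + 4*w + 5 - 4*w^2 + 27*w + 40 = 4*d^2 + 41*d - 4*w^2 + 31*w + 45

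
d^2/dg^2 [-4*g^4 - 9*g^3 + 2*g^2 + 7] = -48*g^2 - 54*g + 4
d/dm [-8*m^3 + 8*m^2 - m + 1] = -24*m^2 + 16*m - 1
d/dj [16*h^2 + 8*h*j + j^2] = 8*h + 2*j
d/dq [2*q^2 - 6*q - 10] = 4*q - 6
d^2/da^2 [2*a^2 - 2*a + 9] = 4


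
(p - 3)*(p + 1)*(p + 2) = p^3 - 7*p - 6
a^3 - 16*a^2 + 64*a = a*(a - 8)^2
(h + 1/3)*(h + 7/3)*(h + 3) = h^3 + 17*h^2/3 + 79*h/9 + 7/3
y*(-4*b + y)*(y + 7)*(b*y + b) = -4*b^2*y^3 - 32*b^2*y^2 - 28*b^2*y + b*y^4 + 8*b*y^3 + 7*b*y^2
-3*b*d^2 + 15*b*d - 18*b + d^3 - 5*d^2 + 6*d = (-3*b + d)*(d - 3)*(d - 2)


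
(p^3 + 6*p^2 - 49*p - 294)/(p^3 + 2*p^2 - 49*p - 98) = (p + 6)/(p + 2)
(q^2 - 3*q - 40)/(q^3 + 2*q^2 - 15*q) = (q - 8)/(q*(q - 3))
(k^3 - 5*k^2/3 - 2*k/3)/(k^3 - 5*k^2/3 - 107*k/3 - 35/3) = k*(k - 2)/(k^2 - 2*k - 35)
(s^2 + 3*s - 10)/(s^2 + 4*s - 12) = (s + 5)/(s + 6)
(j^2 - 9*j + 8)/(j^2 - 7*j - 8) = (j - 1)/(j + 1)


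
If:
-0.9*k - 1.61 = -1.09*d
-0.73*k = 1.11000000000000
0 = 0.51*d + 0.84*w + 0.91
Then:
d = 0.22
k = -1.52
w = -1.22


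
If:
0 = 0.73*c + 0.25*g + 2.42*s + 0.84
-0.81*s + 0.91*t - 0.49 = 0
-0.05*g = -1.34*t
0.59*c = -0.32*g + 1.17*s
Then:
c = -43.72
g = 92.58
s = 3.28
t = 3.45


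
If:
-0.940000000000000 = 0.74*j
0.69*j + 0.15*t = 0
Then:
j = -1.27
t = 5.84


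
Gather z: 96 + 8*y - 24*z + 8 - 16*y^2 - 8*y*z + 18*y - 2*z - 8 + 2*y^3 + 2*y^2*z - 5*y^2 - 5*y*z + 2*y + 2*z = 2*y^3 - 21*y^2 + 28*y + z*(2*y^2 - 13*y - 24) + 96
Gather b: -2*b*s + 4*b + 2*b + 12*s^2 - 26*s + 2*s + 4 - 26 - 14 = b*(6 - 2*s) + 12*s^2 - 24*s - 36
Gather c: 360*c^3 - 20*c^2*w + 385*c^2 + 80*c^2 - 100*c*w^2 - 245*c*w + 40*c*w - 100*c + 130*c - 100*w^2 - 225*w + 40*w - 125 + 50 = 360*c^3 + c^2*(465 - 20*w) + c*(-100*w^2 - 205*w + 30) - 100*w^2 - 185*w - 75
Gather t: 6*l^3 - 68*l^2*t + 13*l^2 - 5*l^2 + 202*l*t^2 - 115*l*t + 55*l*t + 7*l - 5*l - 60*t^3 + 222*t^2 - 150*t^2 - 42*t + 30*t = 6*l^3 + 8*l^2 + 2*l - 60*t^3 + t^2*(202*l + 72) + t*(-68*l^2 - 60*l - 12)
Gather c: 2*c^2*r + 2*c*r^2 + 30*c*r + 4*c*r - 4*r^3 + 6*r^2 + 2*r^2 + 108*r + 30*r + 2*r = 2*c^2*r + c*(2*r^2 + 34*r) - 4*r^3 + 8*r^2 + 140*r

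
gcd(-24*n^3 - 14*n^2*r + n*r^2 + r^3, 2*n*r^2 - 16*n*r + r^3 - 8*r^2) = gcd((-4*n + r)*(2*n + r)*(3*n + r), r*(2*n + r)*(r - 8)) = 2*n + r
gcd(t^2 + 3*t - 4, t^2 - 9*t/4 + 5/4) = t - 1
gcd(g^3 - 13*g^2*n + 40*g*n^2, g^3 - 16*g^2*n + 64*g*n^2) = g^2 - 8*g*n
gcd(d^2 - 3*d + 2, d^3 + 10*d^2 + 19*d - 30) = d - 1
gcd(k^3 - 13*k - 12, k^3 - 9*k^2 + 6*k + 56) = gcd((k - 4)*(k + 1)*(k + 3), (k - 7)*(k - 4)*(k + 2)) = k - 4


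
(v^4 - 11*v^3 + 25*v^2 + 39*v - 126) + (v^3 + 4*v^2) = v^4 - 10*v^3 + 29*v^2 + 39*v - 126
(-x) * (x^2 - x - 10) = -x^3 + x^2 + 10*x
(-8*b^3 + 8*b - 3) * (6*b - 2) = -48*b^4 + 16*b^3 + 48*b^2 - 34*b + 6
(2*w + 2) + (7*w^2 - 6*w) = 7*w^2 - 4*w + 2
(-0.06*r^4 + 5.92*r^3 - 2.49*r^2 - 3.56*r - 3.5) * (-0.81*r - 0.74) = 0.0486*r^5 - 4.7508*r^4 - 2.3639*r^3 + 4.7262*r^2 + 5.4694*r + 2.59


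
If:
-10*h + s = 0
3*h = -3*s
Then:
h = 0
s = 0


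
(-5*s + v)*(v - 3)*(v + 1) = -5*s*v^2 + 10*s*v + 15*s + v^3 - 2*v^2 - 3*v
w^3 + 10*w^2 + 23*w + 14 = (w + 1)*(w + 2)*(w + 7)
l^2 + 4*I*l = l*(l + 4*I)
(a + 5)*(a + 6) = a^2 + 11*a + 30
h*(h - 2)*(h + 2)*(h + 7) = h^4 + 7*h^3 - 4*h^2 - 28*h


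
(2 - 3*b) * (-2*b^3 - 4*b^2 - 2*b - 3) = 6*b^4 + 8*b^3 - 2*b^2 + 5*b - 6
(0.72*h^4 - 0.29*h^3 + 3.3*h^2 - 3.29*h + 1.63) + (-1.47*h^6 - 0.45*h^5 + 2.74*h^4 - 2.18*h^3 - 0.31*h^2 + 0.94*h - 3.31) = -1.47*h^6 - 0.45*h^5 + 3.46*h^4 - 2.47*h^3 + 2.99*h^2 - 2.35*h - 1.68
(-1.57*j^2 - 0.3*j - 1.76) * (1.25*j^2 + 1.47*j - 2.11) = -1.9625*j^4 - 2.6829*j^3 + 0.6717*j^2 - 1.9542*j + 3.7136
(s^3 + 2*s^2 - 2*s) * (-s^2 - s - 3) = -s^5 - 3*s^4 - 3*s^3 - 4*s^2 + 6*s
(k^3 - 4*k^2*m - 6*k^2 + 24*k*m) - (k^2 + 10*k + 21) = k^3 - 4*k^2*m - 7*k^2 + 24*k*m - 10*k - 21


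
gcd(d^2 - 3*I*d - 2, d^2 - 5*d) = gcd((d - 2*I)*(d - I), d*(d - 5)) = 1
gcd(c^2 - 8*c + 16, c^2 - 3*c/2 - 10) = c - 4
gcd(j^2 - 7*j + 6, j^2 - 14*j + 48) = j - 6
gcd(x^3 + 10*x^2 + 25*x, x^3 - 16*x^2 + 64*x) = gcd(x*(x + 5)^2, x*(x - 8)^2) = x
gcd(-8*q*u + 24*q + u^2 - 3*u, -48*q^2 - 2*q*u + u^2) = 8*q - u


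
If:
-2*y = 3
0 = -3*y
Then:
No Solution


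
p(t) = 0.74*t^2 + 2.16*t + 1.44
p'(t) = 1.48*t + 2.16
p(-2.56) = 0.76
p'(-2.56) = -1.63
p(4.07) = 22.49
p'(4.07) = 8.18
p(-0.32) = 0.82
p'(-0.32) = 1.69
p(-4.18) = 5.34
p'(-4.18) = -4.03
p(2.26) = 10.10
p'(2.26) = 5.50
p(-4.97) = 8.98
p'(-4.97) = -5.20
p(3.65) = 19.18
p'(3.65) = 7.56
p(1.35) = 5.70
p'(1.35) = 4.16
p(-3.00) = 1.62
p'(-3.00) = -2.28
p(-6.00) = 15.12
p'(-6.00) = -6.72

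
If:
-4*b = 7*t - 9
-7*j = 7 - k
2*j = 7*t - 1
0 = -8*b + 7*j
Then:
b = 14/11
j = 16/11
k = 189/11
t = 43/77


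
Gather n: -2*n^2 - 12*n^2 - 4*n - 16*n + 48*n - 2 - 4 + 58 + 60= -14*n^2 + 28*n + 112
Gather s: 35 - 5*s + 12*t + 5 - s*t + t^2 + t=s*(-t - 5) + t^2 + 13*t + 40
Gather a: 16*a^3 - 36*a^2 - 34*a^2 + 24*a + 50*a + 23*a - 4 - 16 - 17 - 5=16*a^3 - 70*a^2 + 97*a - 42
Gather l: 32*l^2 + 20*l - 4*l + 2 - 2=32*l^2 + 16*l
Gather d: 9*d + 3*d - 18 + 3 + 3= 12*d - 12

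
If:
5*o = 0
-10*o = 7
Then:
No Solution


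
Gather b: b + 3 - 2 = b + 1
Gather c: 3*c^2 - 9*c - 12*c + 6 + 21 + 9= 3*c^2 - 21*c + 36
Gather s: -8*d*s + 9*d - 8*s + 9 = 9*d + s*(-8*d - 8) + 9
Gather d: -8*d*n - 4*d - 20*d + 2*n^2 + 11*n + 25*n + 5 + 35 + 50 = d*(-8*n - 24) + 2*n^2 + 36*n + 90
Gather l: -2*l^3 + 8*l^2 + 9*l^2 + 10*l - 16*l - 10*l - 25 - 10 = -2*l^3 + 17*l^2 - 16*l - 35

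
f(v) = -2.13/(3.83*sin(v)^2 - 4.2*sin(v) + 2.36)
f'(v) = -2.13*(-7.66*sin(v)*cos(v) + 4.2*cos(v))/(3.83*sin(v)^2 - 4.2*sin(v) + 2.36)^2 = (16.3158*sin(v) - 8.946)*cos(v)/(3.83*sin(v)^2 - 4.2*sin(v) + 2.36)^2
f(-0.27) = -0.57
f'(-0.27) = -0.91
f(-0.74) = -0.31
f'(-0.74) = -0.31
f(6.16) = -0.73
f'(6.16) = -1.26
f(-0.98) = -0.25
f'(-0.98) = -0.17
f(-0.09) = -0.77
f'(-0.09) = -1.35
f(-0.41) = -0.46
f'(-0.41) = -0.66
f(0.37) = -1.59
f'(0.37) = -1.58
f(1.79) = -1.12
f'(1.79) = -0.42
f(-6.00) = -1.43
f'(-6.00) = -1.91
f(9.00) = -1.66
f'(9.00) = 1.24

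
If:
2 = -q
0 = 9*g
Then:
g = 0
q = -2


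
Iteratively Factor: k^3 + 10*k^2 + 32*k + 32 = (k + 4)*(k^2 + 6*k + 8) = (k + 2)*(k + 4)*(k + 4)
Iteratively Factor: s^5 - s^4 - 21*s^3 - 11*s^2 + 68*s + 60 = (s - 5)*(s^4 + 4*s^3 - s^2 - 16*s - 12) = (s - 5)*(s + 1)*(s^3 + 3*s^2 - 4*s - 12) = (s - 5)*(s - 2)*(s + 1)*(s^2 + 5*s + 6) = (s - 5)*(s - 2)*(s + 1)*(s + 3)*(s + 2)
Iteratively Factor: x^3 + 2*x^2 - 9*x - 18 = (x + 3)*(x^2 - x - 6) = (x - 3)*(x + 3)*(x + 2)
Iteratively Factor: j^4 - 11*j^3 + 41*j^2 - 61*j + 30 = (j - 3)*(j^3 - 8*j^2 + 17*j - 10) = (j - 3)*(j - 2)*(j^2 - 6*j + 5) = (j - 3)*(j - 2)*(j - 1)*(j - 5)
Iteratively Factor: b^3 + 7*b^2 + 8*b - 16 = (b + 4)*(b^2 + 3*b - 4) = (b - 1)*(b + 4)*(b + 4)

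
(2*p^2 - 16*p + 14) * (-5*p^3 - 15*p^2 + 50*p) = -10*p^5 + 50*p^4 + 270*p^3 - 1010*p^2 + 700*p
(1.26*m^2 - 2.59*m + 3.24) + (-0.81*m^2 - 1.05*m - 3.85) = 0.45*m^2 - 3.64*m - 0.61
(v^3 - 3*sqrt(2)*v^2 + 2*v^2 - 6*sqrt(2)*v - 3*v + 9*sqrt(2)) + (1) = v^3 - 3*sqrt(2)*v^2 + 2*v^2 - 6*sqrt(2)*v - 3*v + 1 + 9*sqrt(2)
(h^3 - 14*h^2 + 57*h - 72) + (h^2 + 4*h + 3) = h^3 - 13*h^2 + 61*h - 69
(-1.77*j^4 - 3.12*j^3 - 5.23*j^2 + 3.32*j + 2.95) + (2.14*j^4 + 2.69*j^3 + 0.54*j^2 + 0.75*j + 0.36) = 0.37*j^4 - 0.43*j^3 - 4.69*j^2 + 4.07*j + 3.31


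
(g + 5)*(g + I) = g^2 + 5*g + I*g + 5*I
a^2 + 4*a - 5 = (a - 1)*(a + 5)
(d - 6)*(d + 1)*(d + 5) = d^3 - 31*d - 30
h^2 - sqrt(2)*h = h*(h - sqrt(2))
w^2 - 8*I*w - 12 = (w - 6*I)*(w - 2*I)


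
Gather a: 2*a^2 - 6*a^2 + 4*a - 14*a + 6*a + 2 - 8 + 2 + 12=-4*a^2 - 4*a + 8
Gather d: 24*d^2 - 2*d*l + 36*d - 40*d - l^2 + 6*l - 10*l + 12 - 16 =24*d^2 + d*(-2*l - 4) - l^2 - 4*l - 4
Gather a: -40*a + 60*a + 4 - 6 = 20*a - 2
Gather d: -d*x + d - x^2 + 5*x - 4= d*(1 - x) - x^2 + 5*x - 4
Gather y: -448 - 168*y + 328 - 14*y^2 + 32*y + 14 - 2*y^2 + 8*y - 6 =-16*y^2 - 128*y - 112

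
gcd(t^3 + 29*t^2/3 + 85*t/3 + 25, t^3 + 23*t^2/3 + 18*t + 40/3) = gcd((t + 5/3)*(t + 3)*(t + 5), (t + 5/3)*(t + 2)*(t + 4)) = t + 5/3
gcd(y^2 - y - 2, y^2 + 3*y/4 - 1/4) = y + 1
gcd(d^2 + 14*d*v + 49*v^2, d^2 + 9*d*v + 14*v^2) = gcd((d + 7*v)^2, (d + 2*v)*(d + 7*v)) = d + 7*v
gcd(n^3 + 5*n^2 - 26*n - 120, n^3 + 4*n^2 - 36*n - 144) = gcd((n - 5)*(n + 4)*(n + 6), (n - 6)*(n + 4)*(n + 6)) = n^2 + 10*n + 24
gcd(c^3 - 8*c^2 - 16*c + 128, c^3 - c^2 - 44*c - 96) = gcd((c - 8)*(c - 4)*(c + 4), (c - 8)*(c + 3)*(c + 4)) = c^2 - 4*c - 32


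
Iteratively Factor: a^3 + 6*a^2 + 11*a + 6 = (a + 1)*(a^2 + 5*a + 6) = (a + 1)*(a + 2)*(a + 3)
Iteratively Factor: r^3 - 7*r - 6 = (r + 2)*(r^2 - 2*r - 3) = (r - 3)*(r + 2)*(r + 1)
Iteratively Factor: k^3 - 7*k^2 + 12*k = (k - 3)*(k^2 - 4*k) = k*(k - 3)*(k - 4)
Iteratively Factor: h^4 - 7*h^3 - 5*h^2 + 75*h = (h)*(h^3 - 7*h^2 - 5*h + 75) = h*(h - 5)*(h^2 - 2*h - 15) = h*(h - 5)*(h + 3)*(h - 5)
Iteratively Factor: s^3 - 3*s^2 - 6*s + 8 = (s + 2)*(s^2 - 5*s + 4) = (s - 4)*(s + 2)*(s - 1)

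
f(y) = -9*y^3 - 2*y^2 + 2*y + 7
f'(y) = -27*y^2 - 4*y + 2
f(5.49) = -1531.52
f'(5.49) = -833.74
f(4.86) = -1063.64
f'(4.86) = -655.17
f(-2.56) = 139.77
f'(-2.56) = -164.71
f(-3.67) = 417.60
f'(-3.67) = -346.98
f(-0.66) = 7.40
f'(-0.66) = -7.12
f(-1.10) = 14.36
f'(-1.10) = -26.27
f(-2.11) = 78.42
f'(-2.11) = -109.77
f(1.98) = -66.74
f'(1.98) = -111.77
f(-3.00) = 226.00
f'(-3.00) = -229.00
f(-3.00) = 226.00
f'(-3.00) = -229.00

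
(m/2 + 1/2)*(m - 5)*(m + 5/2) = m^3/2 - 3*m^2/4 - 15*m/2 - 25/4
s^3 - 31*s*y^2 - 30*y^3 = (s - 6*y)*(s + y)*(s + 5*y)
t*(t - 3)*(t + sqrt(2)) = t^3 - 3*t^2 + sqrt(2)*t^2 - 3*sqrt(2)*t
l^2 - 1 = (l - 1)*(l + 1)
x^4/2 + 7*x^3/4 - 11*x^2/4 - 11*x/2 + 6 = (x/2 + 1)*(x - 3/2)*(x - 1)*(x + 4)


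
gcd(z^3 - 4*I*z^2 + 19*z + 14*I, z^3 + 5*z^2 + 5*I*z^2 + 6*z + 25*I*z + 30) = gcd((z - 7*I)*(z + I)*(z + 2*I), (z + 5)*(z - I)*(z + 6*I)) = 1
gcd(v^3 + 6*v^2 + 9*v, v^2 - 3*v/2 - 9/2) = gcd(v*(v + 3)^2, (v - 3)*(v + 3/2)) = 1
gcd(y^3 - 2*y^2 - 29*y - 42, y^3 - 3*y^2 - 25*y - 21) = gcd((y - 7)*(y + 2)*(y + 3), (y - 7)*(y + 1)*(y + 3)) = y^2 - 4*y - 21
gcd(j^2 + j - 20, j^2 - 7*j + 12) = j - 4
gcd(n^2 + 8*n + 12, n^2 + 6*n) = n + 6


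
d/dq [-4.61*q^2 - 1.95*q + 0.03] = -9.22*q - 1.95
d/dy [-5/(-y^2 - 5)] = -10*y/(y^2 + 5)^2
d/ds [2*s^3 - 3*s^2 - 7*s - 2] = 6*s^2 - 6*s - 7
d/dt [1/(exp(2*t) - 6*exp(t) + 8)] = 2*(3 - exp(t))*exp(t)/(exp(2*t) - 6*exp(t) + 8)^2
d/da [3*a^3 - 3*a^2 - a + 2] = 9*a^2 - 6*a - 1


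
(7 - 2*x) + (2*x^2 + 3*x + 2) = 2*x^2 + x + 9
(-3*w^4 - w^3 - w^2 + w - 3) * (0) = 0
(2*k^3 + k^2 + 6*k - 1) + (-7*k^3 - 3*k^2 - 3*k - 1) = -5*k^3 - 2*k^2 + 3*k - 2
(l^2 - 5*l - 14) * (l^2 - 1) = l^4 - 5*l^3 - 15*l^2 + 5*l + 14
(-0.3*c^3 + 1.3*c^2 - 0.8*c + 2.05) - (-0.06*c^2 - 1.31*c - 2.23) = -0.3*c^3 + 1.36*c^2 + 0.51*c + 4.28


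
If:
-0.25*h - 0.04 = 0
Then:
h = -0.16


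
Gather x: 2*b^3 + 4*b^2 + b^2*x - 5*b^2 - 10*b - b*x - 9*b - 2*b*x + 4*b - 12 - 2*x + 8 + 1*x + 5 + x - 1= 2*b^3 - b^2 - 15*b + x*(b^2 - 3*b)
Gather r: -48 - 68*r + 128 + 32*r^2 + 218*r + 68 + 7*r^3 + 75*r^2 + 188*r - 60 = 7*r^3 + 107*r^2 + 338*r + 88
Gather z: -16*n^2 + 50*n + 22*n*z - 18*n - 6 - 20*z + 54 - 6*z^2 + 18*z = -16*n^2 + 32*n - 6*z^2 + z*(22*n - 2) + 48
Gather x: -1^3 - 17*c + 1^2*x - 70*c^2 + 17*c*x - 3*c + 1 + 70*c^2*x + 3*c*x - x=-70*c^2 - 20*c + x*(70*c^2 + 20*c)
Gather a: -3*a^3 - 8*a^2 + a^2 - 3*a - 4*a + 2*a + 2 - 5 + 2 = -3*a^3 - 7*a^2 - 5*a - 1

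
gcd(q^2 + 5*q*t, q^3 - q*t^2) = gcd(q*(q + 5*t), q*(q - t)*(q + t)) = q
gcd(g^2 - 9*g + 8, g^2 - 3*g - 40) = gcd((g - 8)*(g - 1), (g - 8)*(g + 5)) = g - 8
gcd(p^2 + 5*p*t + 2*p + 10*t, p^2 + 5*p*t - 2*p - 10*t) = p + 5*t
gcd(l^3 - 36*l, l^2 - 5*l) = l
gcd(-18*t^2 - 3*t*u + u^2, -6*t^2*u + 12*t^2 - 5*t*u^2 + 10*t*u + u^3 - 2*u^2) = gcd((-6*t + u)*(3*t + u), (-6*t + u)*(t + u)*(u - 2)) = 6*t - u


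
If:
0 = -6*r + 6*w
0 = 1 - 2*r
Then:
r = 1/2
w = 1/2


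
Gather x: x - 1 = x - 1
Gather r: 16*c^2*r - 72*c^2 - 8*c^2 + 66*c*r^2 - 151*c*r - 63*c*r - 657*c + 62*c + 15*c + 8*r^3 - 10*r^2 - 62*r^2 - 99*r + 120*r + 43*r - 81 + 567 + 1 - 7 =-80*c^2 - 580*c + 8*r^3 + r^2*(66*c - 72) + r*(16*c^2 - 214*c + 64) + 480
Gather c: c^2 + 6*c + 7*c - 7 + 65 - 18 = c^2 + 13*c + 40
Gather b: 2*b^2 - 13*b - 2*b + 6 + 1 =2*b^2 - 15*b + 7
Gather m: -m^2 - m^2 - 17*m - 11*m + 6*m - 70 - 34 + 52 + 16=-2*m^2 - 22*m - 36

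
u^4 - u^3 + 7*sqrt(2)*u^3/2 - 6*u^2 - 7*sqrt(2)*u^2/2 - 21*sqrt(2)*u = u*(u - 3)*(u + 2)*(u + 7*sqrt(2)/2)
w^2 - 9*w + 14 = (w - 7)*(w - 2)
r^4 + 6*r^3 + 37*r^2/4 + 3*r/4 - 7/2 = (r - 1/2)*(r + 1)*(r + 2)*(r + 7/2)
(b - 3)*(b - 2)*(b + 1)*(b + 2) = b^4 - 2*b^3 - 7*b^2 + 8*b + 12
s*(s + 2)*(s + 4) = s^3 + 6*s^2 + 8*s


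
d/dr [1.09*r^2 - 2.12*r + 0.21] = 2.18*r - 2.12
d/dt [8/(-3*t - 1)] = 24/(3*t + 1)^2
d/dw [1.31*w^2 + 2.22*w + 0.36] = 2.62*w + 2.22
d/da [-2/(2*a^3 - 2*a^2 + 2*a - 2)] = (3*a^2 - 2*a + 1)/(a^3 - a^2 + a - 1)^2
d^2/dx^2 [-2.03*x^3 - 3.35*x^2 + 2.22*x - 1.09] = -12.18*x - 6.7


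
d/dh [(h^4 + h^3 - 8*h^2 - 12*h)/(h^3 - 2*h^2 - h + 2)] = (h^6 - 4*h^5 + 3*h^4 + 30*h^3 - 10*h^2 - 32*h - 24)/(h^6 - 4*h^5 + 2*h^4 + 8*h^3 - 7*h^2 - 4*h + 4)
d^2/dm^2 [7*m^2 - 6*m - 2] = 14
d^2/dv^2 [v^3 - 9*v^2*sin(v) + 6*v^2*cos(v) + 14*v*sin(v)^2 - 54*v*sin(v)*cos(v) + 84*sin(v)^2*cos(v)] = 9*v^2*sin(v) - 6*v^2*cos(v) - 24*v*sin(v) + 108*v*sin(2*v) - 36*v*cos(v) + 28*v*cos(2*v) + 6*v - 18*sin(v) + 28*sin(2*v) - 9*cos(v) - 108*cos(2*v) + 189*cos(3*v)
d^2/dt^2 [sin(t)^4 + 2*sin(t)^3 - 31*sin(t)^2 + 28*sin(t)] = -16*sin(t)^4 - 18*sin(t)^3 + 136*sin(t)^2 - 16*sin(t) - 62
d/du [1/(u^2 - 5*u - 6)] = (5 - 2*u)/(-u^2 + 5*u + 6)^2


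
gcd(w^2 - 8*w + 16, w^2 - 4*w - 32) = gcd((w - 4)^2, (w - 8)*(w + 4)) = 1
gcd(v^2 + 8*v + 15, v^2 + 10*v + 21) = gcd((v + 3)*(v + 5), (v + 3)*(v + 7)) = v + 3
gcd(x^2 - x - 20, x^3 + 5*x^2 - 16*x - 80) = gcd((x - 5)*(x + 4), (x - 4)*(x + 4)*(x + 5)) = x + 4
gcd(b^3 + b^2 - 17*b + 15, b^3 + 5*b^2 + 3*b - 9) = b - 1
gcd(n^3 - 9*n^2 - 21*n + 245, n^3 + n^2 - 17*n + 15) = n + 5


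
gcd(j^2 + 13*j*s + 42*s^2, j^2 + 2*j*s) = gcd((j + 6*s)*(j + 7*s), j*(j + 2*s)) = 1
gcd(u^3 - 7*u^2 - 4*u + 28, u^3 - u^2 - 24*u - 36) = u + 2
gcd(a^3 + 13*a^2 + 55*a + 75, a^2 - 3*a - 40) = a + 5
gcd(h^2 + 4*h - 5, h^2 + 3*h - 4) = h - 1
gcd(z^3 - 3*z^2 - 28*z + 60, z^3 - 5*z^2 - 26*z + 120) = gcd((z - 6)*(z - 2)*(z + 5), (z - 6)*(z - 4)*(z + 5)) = z^2 - z - 30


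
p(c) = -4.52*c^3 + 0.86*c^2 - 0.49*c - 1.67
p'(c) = -13.56*c^2 + 1.72*c - 0.49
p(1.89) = -30.04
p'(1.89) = -45.68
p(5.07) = -571.11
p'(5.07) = -340.33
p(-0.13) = -1.58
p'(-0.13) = -0.94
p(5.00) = -547.62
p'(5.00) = -330.89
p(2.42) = -61.88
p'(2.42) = -75.74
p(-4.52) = 435.52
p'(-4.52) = -285.30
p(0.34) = -1.91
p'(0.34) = -1.47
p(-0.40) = -1.05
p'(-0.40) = -3.35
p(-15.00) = 15454.18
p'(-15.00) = -3077.29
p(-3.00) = 129.58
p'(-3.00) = -127.69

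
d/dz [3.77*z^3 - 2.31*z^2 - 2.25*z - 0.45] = 11.31*z^2 - 4.62*z - 2.25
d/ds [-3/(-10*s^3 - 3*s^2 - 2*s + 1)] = 6*(-15*s^2 - 3*s - 1)/(10*s^3 + 3*s^2 + 2*s - 1)^2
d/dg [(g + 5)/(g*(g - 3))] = (-g^2 - 10*g + 15)/(g^2*(g^2 - 6*g + 9))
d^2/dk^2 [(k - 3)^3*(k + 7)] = 12*(k - 3)*(k + 2)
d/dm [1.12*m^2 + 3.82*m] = 2.24*m + 3.82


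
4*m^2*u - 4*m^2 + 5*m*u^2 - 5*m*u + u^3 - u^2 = (m + u)*(4*m + u)*(u - 1)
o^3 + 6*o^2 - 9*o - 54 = (o - 3)*(o + 3)*(o + 6)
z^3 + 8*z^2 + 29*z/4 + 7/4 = (z + 1/2)^2*(z + 7)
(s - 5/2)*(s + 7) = s^2 + 9*s/2 - 35/2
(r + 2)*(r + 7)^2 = r^3 + 16*r^2 + 77*r + 98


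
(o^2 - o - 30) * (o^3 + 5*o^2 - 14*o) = o^5 + 4*o^4 - 49*o^3 - 136*o^2 + 420*o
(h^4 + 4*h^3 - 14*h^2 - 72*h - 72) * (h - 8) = h^5 - 4*h^4 - 46*h^3 + 40*h^2 + 504*h + 576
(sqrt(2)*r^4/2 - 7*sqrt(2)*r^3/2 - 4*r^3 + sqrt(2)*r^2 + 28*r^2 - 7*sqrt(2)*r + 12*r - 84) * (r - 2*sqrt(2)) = sqrt(2)*r^5/2 - 6*r^4 - 7*sqrt(2)*r^4/2 + 9*sqrt(2)*r^3 + 42*r^3 - 63*sqrt(2)*r^2 + 8*r^2 - 56*r - 24*sqrt(2)*r + 168*sqrt(2)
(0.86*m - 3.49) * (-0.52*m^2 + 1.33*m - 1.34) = -0.4472*m^3 + 2.9586*m^2 - 5.7941*m + 4.6766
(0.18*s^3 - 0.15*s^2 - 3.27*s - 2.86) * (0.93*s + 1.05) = 0.1674*s^4 + 0.0495*s^3 - 3.1986*s^2 - 6.0933*s - 3.003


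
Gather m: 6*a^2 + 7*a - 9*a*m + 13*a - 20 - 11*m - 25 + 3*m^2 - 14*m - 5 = 6*a^2 + 20*a + 3*m^2 + m*(-9*a - 25) - 50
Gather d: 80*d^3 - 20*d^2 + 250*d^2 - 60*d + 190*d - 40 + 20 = 80*d^3 + 230*d^2 + 130*d - 20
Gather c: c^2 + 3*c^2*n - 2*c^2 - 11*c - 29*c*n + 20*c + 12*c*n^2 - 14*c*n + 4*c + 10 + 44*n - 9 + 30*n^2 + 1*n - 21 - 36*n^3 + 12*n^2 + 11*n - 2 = c^2*(3*n - 1) + c*(12*n^2 - 43*n + 13) - 36*n^3 + 42*n^2 + 56*n - 22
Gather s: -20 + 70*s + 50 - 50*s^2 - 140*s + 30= -50*s^2 - 70*s + 60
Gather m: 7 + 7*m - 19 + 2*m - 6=9*m - 18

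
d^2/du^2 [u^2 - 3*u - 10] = 2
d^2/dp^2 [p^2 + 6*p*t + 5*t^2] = 2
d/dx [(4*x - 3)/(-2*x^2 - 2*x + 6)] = (-4*x^2 - 4*x + (2*x + 1)*(4*x - 3) + 12)/(2*(x^2 + x - 3)^2)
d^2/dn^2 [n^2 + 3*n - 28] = 2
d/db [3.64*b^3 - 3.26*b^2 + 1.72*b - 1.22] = 10.92*b^2 - 6.52*b + 1.72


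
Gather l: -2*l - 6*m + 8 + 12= -2*l - 6*m + 20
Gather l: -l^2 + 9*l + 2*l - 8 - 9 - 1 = -l^2 + 11*l - 18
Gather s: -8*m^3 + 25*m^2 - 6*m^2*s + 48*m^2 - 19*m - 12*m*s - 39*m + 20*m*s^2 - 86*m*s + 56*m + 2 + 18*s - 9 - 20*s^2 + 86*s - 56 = -8*m^3 + 73*m^2 - 2*m + s^2*(20*m - 20) + s*(-6*m^2 - 98*m + 104) - 63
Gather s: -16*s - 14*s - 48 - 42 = -30*s - 90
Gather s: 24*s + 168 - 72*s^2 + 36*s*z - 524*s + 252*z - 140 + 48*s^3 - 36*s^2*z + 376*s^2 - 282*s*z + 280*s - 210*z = 48*s^3 + s^2*(304 - 36*z) + s*(-246*z - 220) + 42*z + 28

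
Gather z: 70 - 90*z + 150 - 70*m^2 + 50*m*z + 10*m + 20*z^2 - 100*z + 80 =-70*m^2 + 10*m + 20*z^2 + z*(50*m - 190) + 300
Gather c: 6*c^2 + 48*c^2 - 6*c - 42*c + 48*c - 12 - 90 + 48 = 54*c^2 - 54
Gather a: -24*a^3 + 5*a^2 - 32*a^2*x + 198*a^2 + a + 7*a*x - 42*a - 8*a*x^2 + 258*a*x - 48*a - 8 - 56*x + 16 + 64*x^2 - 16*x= -24*a^3 + a^2*(203 - 32*x) + a*(-8*x^2 + 265*x - 89) + 64*x^2 - 72*x + 8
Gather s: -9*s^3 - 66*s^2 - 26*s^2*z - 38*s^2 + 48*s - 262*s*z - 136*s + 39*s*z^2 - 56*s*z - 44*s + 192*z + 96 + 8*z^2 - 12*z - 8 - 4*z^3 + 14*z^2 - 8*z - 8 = -9*s^3 + s^2*(-26*z - 104) + s*(39*z^2 - 318*z - 132) - 4*z^3 + 22*z^2 + 172*z + 80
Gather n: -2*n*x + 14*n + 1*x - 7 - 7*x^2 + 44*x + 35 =n*(14 - 2*x) - 7*x^2 + 45*x + 28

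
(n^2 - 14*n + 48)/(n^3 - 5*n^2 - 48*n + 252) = (n - 8)/(n^2 + n - 42)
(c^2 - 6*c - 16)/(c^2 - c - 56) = (c + 2)/(c + 7)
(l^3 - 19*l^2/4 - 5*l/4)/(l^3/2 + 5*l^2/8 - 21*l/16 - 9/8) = 4*l*(4*l^2 - 19*l - 5)/(8*l^3 + 10*l^2 - 21*l - 18)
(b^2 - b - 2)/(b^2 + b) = (b - 2)/b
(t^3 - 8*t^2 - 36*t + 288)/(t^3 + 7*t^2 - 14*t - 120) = (t^2 - 14*t + 48)/(t^2 + t - 20)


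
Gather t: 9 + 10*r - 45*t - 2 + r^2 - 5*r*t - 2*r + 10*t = r^2 + 8*r + t*(-5*r - 35) + 7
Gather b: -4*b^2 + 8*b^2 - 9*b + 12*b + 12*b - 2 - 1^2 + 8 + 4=4*b^2 + 15*b + 9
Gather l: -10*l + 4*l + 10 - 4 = 6 - 6*l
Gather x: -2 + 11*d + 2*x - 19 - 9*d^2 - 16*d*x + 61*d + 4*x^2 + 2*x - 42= -9*d^2 + 72*d + 4*x^2 + x*(4 - 16*d) - 63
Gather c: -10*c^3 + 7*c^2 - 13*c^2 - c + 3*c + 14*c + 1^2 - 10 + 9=-10*c^3 - 6*c^2 + 16*c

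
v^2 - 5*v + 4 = (v - 4)*(v - 1)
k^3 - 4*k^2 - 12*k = k*(k - 6)*(k + 2)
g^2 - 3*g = g*(g - 3)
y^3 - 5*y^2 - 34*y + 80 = (y - 8)*(y - 2)*(y + 5)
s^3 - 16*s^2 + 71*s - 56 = (s - 8)*(s - 7)*(s - 1)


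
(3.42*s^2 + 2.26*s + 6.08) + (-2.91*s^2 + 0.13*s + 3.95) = 0.51*s^2 + 2.39*s + 10.03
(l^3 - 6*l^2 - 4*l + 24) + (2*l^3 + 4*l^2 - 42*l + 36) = 3*l^3 - 2*l^2 - 46*l + 60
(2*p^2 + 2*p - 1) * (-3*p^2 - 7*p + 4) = -6*p^4 - 20*p^3 - 3*p^2 + 15*p - 4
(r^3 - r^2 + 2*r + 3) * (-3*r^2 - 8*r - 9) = -3*r^5 - 5*r^4 - 7*r^3 - 16*r^2 - 42*r - 27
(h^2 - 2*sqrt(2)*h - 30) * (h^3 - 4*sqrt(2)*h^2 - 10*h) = h^5 - 6*sqrt(2)*h^4 - 24*h^3 + 140*sqrt(2)*h^2 + 300*h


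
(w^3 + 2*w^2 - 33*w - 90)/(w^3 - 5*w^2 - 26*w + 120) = (w + 3)/(w - 4)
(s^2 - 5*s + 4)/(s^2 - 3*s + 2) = (s - 4)/(s - 2)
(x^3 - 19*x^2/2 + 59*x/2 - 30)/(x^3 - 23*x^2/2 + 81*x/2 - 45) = (x - 4)/(x - 6)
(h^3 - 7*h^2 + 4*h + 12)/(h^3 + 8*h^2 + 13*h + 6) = (h^2 - 8*h + 12)/(h^2 + 7*h + 6)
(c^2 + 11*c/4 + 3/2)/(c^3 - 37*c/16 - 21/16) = 4*(c + 2)/(4*c^2 - 3*c - 7)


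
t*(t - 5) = t^2 - 5*t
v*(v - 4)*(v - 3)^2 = v^4 - 10*v^3 + 33*v^2 - 36*v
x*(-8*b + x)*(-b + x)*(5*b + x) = 40*b^3*x - 37*b^2*x^2 - 4*b*x^3 + x^4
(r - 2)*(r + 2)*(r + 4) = r^3 + 4*r^2 - 4*r - 16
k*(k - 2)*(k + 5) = k^3 + 3*k^2 - 10*k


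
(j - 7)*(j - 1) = j^2 - 8*j + 7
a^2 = a^2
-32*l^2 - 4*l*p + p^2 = (-8*l + p)*(4*l + p)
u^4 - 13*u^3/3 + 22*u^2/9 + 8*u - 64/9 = (u - 8/3)*(u - 2)*(u - 1)*(u + 4/3)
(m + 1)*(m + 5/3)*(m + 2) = m^3 + 14*m^2/3 + 7*m + 10/3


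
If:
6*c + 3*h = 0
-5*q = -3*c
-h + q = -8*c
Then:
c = 0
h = 0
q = 0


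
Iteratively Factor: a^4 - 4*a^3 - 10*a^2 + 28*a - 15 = (a - 5)*(a^3 + a^2 - 5*a + 3) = (a - 5)*(a - 1)*(a^2 + 2*a - 3) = (a - 5)*(a - 1)^2*(a + 3)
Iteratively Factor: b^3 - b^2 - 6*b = (b + 2)*(b^2 - 3*b) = b*(b + 2)*(b - 3)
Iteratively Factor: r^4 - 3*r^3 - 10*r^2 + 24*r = (r - 2)*(r^3 - r^2 - 12*r) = r*(r - 2)*(r^2 - r - 12) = r*(r - 2)*(r + 3)*(r - 4)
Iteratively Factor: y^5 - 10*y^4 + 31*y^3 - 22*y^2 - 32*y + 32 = (y - 1)*(y^4 - 9*y^3 + 22*y^2 - 32) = (y - 4)*(y - 1)*(y^3 - 5*y^2 + 2*y + 8) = (y - 4)*(y - 2)*(y - 1)*(y^2 - 3*y - 4) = (y - 4)*(y - 2)*(y - 1)*(y + 1)*(y - 4)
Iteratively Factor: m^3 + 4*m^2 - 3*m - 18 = (m - 2)*(m^2 + 6*m + 9) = (m - 2)*(m + 3)*(m + 3)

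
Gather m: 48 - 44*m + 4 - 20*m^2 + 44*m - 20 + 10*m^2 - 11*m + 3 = -10*m^2 - 11*m + 35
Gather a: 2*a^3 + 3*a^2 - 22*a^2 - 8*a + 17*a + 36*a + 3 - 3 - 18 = 2*a^3 - 19*a^2 + 45*a - 18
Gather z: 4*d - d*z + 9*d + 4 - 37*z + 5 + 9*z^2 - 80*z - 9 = 13*d + 9*z^2 + z*(-d - 117)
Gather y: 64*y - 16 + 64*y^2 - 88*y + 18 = 64*y^2 - 24*y + 2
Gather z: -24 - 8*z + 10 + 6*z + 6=-2*z - 8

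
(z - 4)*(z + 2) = z^2 - 2*z - 8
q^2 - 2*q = q*(q - 2)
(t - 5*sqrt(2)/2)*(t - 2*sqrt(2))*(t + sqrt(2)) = t^3 - 7*sqrt(2)*t^2/2 + t + 10*sqrt(2)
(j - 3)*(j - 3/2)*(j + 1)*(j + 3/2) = j^4 - 2*j^3 - 21*j^2/4 + 9*j/2 + 27/4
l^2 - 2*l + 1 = (l - 1)^2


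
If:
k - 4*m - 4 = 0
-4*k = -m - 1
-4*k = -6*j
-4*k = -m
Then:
No Solution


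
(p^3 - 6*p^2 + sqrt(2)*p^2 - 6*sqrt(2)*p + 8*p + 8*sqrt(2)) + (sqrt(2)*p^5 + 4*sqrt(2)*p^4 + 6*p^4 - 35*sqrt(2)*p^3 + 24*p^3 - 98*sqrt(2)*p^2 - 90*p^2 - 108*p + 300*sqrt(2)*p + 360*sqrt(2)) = sqrt(2)*p^5 + 4*sqrt(2)*p^4 + 6*p^4 - 35*sqrt(2)*p^3 + 25*p^3 - 97*sqrt(2)*p^2 - 96*p^2 - 100*p + 294*sqrt(2)*p + 368*sqrt(2)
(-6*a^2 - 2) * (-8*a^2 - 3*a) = 48*a^4 + 18*a^3 + 16*a^2 + 6*a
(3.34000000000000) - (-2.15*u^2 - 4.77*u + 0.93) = 2.15*u^2 + 4.77*u + 2.41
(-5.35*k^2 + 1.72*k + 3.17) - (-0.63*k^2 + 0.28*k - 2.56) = -4.72*k^2 + 1.44*k + 5.73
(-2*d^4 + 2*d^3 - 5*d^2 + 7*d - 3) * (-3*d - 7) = 6*d^5 + 8*d^4 + d^3 + 14*d^2 - 40*d + 21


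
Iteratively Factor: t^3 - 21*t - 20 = (t - 5)*(t^2 + 5*t + 4) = (t - 5)*(t + 1)*(t + 4)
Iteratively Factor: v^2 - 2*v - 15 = (v - 5)*(v + 3)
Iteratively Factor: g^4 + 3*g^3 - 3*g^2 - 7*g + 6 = (g + 3)*(g^3 - 3*g + 2) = (g - 1)*(g + 3)*(g^2 + g - 2) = (g - 1)^2*(g + 3)*(g + 2)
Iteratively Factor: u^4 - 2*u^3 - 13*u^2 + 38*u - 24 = (u - 1)*(u^3 - u^2 - 14*u + 24) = (u - 2)*(u - 1)*(u^2 + u - 12) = (u - 3)*(u - 2)*(u - 1)*(u + 4)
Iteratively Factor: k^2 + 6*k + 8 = (k + 4)*(k + 2)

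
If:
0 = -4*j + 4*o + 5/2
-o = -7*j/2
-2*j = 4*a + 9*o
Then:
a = 67/32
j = -1/4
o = -7/8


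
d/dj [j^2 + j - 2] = 2*j + 1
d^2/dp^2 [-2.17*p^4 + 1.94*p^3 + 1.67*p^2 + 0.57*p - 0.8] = -26.04*p^2 + 11.64*p + 3.34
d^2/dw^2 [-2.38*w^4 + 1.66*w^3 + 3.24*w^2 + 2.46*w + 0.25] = -28.56*w^2 + 9.96*w + 6.48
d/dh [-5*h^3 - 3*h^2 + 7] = 3*h*(-5*h - 2)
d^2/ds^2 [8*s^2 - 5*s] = 16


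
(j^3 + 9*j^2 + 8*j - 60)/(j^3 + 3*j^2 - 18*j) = (j^2 + 3*j - 10)/(j*(j - 3))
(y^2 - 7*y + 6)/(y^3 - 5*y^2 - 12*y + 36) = (y - 1)/(y^2 + y - 6)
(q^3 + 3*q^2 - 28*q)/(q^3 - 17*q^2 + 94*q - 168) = q*(q + 7)/(q^2 - 13*q + 42)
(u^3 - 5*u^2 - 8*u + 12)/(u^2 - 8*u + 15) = (u^3 - 5*u^2 - 8*u + 12)/(u^2 - 8*u + 15)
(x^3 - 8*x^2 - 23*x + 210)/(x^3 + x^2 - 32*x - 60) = (x - 7)/(x + 2)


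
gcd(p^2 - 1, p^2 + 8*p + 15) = 1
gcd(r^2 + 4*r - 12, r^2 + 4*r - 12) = r^2 + 4*r - 12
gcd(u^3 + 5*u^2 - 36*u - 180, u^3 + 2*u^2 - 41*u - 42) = u - 6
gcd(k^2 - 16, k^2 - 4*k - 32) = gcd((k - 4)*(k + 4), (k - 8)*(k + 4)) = k + 4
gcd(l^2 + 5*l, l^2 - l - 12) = 1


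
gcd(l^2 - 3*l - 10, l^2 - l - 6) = l + 2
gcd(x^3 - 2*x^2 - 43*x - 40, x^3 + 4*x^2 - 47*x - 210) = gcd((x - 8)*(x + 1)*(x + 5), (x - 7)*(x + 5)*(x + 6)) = x + 5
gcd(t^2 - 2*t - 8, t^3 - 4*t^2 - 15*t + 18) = 1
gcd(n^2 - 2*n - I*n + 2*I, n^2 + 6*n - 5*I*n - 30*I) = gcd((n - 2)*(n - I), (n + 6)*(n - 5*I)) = 1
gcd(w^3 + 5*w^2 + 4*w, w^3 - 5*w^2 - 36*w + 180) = 1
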